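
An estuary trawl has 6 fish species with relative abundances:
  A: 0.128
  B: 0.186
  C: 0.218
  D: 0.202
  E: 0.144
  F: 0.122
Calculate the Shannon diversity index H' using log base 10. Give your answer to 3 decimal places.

0.767

Each pᵢ log₁₀ pᵢ term (working shown to 5 dp, full precision carried): 0.128×(-0.89279)=-0.11428, 0.186×(-0.73049)=-0.13587, 0.218×(-0.66154)=-0.14422, 0.202×(-0.69465)=-0.14032, 0.144×(-0.84164)=-0.12120, 0.122×(-0.91364)=-0.11146.
Sum = -0.76734, so H' = 0.767.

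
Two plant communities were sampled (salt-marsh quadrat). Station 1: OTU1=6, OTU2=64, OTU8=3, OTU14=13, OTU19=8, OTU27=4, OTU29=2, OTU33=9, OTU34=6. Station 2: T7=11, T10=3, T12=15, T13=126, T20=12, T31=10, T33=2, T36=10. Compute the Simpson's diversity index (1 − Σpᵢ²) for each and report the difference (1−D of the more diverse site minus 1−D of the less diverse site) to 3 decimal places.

0.123

Station 1: N=115, proportions 0.0521739, 0.5565217, 0.026087, 0.1130435, 0.0695652, 0.0347826, 0.0173913, 0.0782609, 0.0521739, giving 1−D = 0.6589036 (working shown to 7 dp, full precision carried).
Station 2: N=189, proportions 0.0582011, 0.015873, 0.0793651, 0.6666667, 0.0634921, 0.0529101, 0.010582, 0.0529101, giving 1−D = 0.5358753.
Difference = |0.6589036 − 0.5358753| = 0.1230283, i.e. 0.123 to 3 decimal places.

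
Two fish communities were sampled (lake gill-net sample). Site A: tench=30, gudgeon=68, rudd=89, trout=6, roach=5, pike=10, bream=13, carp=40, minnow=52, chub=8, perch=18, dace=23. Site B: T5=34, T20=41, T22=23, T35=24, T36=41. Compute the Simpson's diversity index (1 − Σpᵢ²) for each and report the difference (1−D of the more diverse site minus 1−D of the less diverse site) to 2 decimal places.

Site A: N=362, proportions 0.08287, 0.18785, 0.24586, 0.01657, 0.01381, 0.02762, 0.03591, 0.1105, 0.14365, 0.0221, 0.04972, 0.06354, giving 1−D = 0.85504 (working shown to 5 dp, full precision carried).
Site B: N=163, proportions 0.20859, 0.25153, 0.1411, 0.14724, 0.25153, giving 1−D = 0.78836.
Difference = |0.85504 − 0.78836| = 0.06668, i.e. 0.07 to 2 decimal places.

0.07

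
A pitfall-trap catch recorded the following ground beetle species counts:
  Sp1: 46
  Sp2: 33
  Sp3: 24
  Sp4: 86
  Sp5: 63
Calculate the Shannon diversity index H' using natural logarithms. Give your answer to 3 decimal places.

Total N = 46+33+24+86+63 = 252, so the proportions are 0.18254, 0.13095, 0.09524, 0.34127, 0.25 (working shown to 5 dp, full precision carried).
Each pᵢ ln pᵢ term: 0.18254×(-1.70079)=-0.31046, 0.13095×(-2.03292)=-0.26622, 0.09524×(-2.35138)=-0.22394, 0.34127×(-1.07508)=-0.36689, 0.25×(-1.38629)=-0.34657.
Sum = -1.51408, so H' = 1.514.

1.514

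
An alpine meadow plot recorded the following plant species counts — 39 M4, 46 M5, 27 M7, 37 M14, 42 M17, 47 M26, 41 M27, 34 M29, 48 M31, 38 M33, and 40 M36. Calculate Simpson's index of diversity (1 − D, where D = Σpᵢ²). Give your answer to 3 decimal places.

0.907

Total N = 39+46+27+37+42+47+41+34+48+38+40 = 439, so the proportions are 0.08884, 0.10478, 0.0615, 0.08428, 0.09567, 0.10706, 0.09339, 0.07745, 0.10934, 0.08656, 0.09112 (working shown to 5 dp, full precision carried).
D = 0.08884² + 0.10478² + 0.0615² + 0.08428² + 0.09567² + 0.10706² + 0.09339² + 0.07745² + 0.10934² + 0.08656² + 0.09112² = 0.00789 + 0.01098 + 0.00378 + 0.00710 + 0.00915 + 0.01146 + 0.00872 + 0.00600 + 0.01196 + 0.00749 + 0.00830 = 0.09284.
So 1 − D = 0.90716, i.e. 0.907 to 3 decimal places.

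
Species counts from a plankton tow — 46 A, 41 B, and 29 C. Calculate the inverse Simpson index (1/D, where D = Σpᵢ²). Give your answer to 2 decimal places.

2.90

Total N = 46+41+29 = 116, so the proportions are 0.39655, 0.35345, 0.25 (working shown to 5 dp, full precision carried).
D = 0.39655² + 0.35345² + 0.25² = 0.15725 + 0.12493 + 0.06250 = 0.34468.
So 1/D = 2.9013, i.e. 2.90 to 2 decimal places.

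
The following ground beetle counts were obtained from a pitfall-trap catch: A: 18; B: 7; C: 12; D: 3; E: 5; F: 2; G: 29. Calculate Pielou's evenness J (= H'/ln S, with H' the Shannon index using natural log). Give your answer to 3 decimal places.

0.834

Total N = 18+7+12+3+5+2+29 = 76, so the proportions are 0.23684, 0.09211, 0.15789, 0.03947, 0.06579, 0.02632, 0.38158 (working shown to 5 dp, full precision carried).
H' = −Σ pᵢ ln pᵢ = −((-0.34114) + (-0.21965) + (-0.29145) + (-0.12758) + (-0.17903) + (-0.09573) + (-0.36763)) = 1.62221.
With S = 7 species, ln S = 1.94591, so J = 1.62221/1.94591 = 0.83365, i.e. 0.834 to 3 decimal places.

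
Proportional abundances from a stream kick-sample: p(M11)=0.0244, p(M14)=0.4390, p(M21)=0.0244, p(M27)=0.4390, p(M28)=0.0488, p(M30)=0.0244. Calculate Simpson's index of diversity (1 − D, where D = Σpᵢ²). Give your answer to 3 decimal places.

0.610

D = 0.0244² + 0.439² + 0.0244² + 0.439² + 0.0488² + 0.0244² = 0.00060 + 0.19272 + 0.00060 + 0.19272 + 0.00238 + 0.00060 = 0.38961 (working shown to 5 dp, full precision carried).
So 1 − D = 0.61039, i.e. 0.610 to 3 decimal places.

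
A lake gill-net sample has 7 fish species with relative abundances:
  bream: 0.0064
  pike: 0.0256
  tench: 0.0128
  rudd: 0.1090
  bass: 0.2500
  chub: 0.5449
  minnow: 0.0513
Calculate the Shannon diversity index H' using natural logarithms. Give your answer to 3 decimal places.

1.253

Each pᵢ ln pᵢ term (working shown to 5 dp, full precision carried): 0.0064×(-5.05146)=-0.03233, 0.0256×(-3.66516)=-0.09383, 0.0128×(-4.35831)=-0.05579, 0.109×(-2.21641)=-0.24159, 0.25×(-1.38629)=-0.34657, 0.5449×(-0.60715)=-0.33084, 0.0513×(-2.97006)=-0.15236.
Sum = -1.25331, so H' = 1.253.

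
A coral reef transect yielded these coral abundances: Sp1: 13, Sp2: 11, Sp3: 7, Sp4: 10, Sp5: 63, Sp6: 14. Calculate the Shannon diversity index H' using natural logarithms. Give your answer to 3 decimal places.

Total N = 13+11+7+10+63+14 = 118, so the proportions are 0.11017, 0.09322, 0.05932, 0.08475, 0.5339, 0.11864 (working shown to 5 dp, full precision carried).
Each pᵢ ln pᵢ term: 0.11017×(-2.20574)=-0.24300, 0.09322×(-2.37279)=-0.22119, 0.05932×(-2.82477)=-0.16757, 0.08475×(-2.46810)=-0.20916, 0.5339×(-0.62755)=-0.33505, 0.11864×(-2.13163)=-0.25290.
Sum = -1.42888, so H' = 1.429.

1.429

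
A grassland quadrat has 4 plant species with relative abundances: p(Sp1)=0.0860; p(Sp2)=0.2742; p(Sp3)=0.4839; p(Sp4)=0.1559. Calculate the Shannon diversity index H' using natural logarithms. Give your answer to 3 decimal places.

1.207

Each pᵢ ln pᵢ term (working shown to 5 dp, full precision carried): 0.086×(-2.45341)=-0.21099, 0.2742×(-1.29390)=-0.35479, 0.4839×(-0.72588)=-0.35125, 0.1559×(-1.85854)=-0.28975.
Sum = -1.20678, so H' = 1.207.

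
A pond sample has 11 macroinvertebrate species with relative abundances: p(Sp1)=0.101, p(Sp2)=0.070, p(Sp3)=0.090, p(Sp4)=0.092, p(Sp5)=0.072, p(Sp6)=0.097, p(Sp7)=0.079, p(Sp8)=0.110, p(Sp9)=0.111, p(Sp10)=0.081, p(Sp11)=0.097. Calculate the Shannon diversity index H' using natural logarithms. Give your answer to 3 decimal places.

2.387

Each pᵢ ln pᵢ term (working shown to 5 dp, full precision carried): 0.101×(-2.29263)=-0.23156, 0.07×(-2.65926)=-0.18615, 0.09×(-2.40795)=-0.21672, 0.092×(-2.38597)=-0.21951, 0.072×(-2.63109)=-0.18944, 0.097×(-2.33304)=-0.22631, 0.079×(-2.53831)=-0.20053, 0.11×(-2.20727)=-0.24280, 0.111×(-2.19823)=-0.24400, 0.081×(-2.51331)=-0.20358, 0.097×(-2.33304)=-0.22631.
Sum = -2.38688, so H' = 2.387.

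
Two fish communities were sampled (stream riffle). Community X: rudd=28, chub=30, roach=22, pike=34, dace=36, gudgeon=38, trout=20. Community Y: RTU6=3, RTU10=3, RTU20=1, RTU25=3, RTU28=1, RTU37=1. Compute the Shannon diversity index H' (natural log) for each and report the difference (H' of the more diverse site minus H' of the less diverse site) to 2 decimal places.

0.26

Community X: N=208, proportions 0.1346, 0.1442, 0.1058, 0.1635, 0.1731, 0.1827, 0.0962, giving H' = 1.9222 (working shown to 4 dp, full precision carried).
Community Y: N=12, proportions 0.25, 0.25, 0.0833, 0.25, 0.0833, 0.0833, giving H' = 1.6609.
Difference = |1.9222 − 1.6609| = 0.2613, i.e. 0.26 to 2 decimal places.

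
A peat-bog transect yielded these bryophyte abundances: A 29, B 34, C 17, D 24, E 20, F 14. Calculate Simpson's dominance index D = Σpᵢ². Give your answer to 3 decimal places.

0.182

Total N = 29+34+17+24+20+14 = 138, so the proportions are 0.21014, 0.24638, 0.12319, 0.17391, 0.14493, 0.10145 (working shown to 5 dp, full precision carried).
D = 0.21014² + 0.24638² + 0.12319² + 0.17391² + 0.14493² + 0.10145² = 0.04416 + 0.06070 + 0.01518 + 0.03025 + 0.02100 + 0.01029 = 0.18158.
To 3 decimal places, D = 0.182.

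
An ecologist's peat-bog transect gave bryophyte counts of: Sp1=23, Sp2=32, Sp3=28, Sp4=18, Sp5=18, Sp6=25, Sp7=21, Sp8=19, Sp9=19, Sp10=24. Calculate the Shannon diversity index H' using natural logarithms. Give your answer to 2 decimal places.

Total N = 23+32+28+18+18+25+21+19+19+24 = 227, so the proportions are 0.1013, 0.141, 0.1233, 0.0793, 0.0793, 0.1101, 0.0925, 0.0837, 0.0837, 0.1057 (working shown to 4 dp, full precision carried).
Each pᵢ ln pᵢ term: 0.1013×(-2.2895)=-0.2320, 0.141×(-1.9592)=-0.2762, 0.1233×(-2.0927)=-0.2581, 0.0793×(-2.5346)=-0.2010, 0.0793×(-2.5346)=-0.2010, 0.1101×(-2.2061)=-0.2430, 0.0925×(-2.3804)=-0.2202, 0.0837×(-2.4805)=-0.2076, 0.0837×(-2.4805)=-0.2076, 0.1057×(-2.2469)=-0.2376.
Sum = -2.2842, so H' = 2.28.

2.28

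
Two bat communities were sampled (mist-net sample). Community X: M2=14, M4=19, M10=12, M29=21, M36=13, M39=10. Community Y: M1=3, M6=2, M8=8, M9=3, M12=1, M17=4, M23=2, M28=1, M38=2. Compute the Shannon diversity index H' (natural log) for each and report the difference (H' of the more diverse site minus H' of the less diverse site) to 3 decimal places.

Community X: N=89, proportions 0.1573, 0.21348, 0.13483, 0.23596, 0.14607, 0.11236, giving H' = 1.75813 (working shown to 5 dp, full precision carried).
Community Y: N=26, proportions 0.11538, 0.07692, 0.30769, 0.11538, 0.03846, 0.15385, 0.07692, 0.03846, 0.07692, giving H' = 1.99151.
Difference = |1.75813 − 1.99151| = 0.23338, i.e. 0.233 to 3 decimal places.

0.233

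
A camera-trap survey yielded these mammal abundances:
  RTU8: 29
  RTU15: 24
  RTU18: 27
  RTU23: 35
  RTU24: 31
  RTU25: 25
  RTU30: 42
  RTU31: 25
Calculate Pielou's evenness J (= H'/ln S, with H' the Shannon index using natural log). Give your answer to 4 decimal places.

Total N = 29+24+27+35+31+25+42+25 = 238, so the proportions are 0.121849, 0.10084, 0.113445, 0.147059, 0.130252, 0.105042, 0.176471, 0.105042 (working shown to 6 dp, full precision carried).
H' = −Σ pᵢ ln pᵢ = −((-0.256489) + (-0.231350) + (-0.246906) + (-0.281900) + (-0.265491) + (-0.236701) + (-0.306106) + (-0.236701)) = 2.061644.
With S = 8 species, ln S = 2.079442, so J = 2.061644/2.079442 = 0.991441, i.e. 0.9914 to 4 decimal places.

0.9914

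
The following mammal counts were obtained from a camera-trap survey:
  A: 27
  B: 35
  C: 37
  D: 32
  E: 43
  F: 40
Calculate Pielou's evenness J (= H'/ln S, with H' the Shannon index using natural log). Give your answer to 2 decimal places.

Total N = 27+35+37+32+43+40 = 214, so the proportions are 0.1262, 0.1636, 0.1729, 0.1495, 0.2009, 0.1869 (working shown to 4 dp, full precision carried).
H' = −Σ pᵢ ln pᵢ = −((-0.2612) + (-0.2961) + (-0.3034) + (-0.2841) + (-0.3225) + (-0.3135)) = 1.7808.
With S = 6 species, ln S = 1.7918, so J = 1.7808/1.7918 = 0.9939, i.e. 0.99 to 2 decimal places.

0.99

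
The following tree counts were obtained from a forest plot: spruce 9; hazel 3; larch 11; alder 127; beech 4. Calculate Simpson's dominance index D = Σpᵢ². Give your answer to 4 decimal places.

0.6897

Total N = 9+3+11+127+4 = 154, so the proportions are 0.058442, 0.019481, 0.071429, 0.824675, 0.025974 (working shown to 6 dp, full precision carried).
D = 0.058442² + 0.019481² + 0.071429² + 0.824675² + 0.025974² = 0.003415 + 0.000379 + 0.005102 + 0.680089 + 0.000675 = 0.689661.
To 4 decimal places, D = 0.6897.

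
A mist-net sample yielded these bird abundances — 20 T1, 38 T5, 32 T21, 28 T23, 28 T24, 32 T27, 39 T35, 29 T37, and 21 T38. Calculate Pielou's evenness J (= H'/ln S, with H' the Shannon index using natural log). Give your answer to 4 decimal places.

0.9900

Total N = 20+38+32+28+28+32+39+29+21 = 267, so the proportions are 0.074906, 0.142322, 0.11985, 0.104869, 0.104869, 0.11985, 0.146067, 0.108614, 0.078652 (working shown to 6 dp, full precision carried).
H' = −Σ pᵢ ln pᵢ = −((-0.194121) + (-0.277480) + (-0.254264) + (-0.236484) + (-0.236484) + (-0.254264) + (-0.280988) + (-0.241118) + (-0.199990)) = 2.175193.
With S = 9 species, ln S = 2.197225, so J = 2.175193/2.197225 = 0.989973, i.e. 0.9900 to 4 decimal places.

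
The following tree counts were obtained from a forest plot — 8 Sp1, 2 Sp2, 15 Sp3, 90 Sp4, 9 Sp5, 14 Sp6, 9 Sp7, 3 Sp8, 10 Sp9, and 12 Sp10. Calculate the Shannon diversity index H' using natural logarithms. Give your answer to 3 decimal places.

1.681

Total N = 8+2+15+90+9+14+9+3+10+12 = 172, so the proportions are 0.04651, 0.01163, 0.08721, 0.52326, 0.05233, 0.0814, 0.05233, 0.01744, 0.05814, 0.06977 (working shown to 5 dp, full precision carried).
Each pᵢ ln pᵢ term: 0.04651×(-3.06805)=-0.14270, 0.01163×(-4.45435)=-0.05179, 0.08721×(-2.43944)=-0.21274, 0.52326×(-0.64768)=-0.33890, 0.05233×(-2.95027)=-0.15437, 0.0814×(-2.50844)=-0.20418, 0.05233×(-2.95027)=-0.15437, 0.01744×(-4.04888)=-0.07062, 0.05814×(-2.84491)=-0.16540, 0.06977×(-2.66259)=-0.18576.
Sum = -1.68085, so H' = 1.681.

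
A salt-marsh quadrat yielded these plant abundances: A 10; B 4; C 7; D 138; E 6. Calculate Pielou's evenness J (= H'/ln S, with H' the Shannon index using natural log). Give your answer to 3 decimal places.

Total N = 10+4+7+138+6 = 165, so the proportions are 0.06061, 0.02424, 0.04242, 0.83636, 0.03636 (working shown to 5 dp, full precision carried).
H' = −Σ pᵢ ln pᵢ = −((-0.16990) + (-0.09017) + (-0.13406) + (-0.14945) + (-0.12052)) = 0.66410.
With S = 5 species, ln S = 1.60944, so J = 0.66410/1.60944 = 0.41263, i.e. 0.413 to 3 decimal places.

0.413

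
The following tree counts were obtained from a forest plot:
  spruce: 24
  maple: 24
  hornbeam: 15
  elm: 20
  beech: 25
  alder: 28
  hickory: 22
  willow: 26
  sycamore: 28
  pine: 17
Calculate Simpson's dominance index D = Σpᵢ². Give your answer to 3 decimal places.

0.103

Total N = 24+24+15+20+25+28+22+26+28+17 = 229, so the proportions are 0.1048, 0.1048, 0.0655, 0.08734, 0.10917, 0.12227, 0.09607, 0.11354, 0.12227, 0.07424 (working shown to 5 dp, full precision carried).
D = 0.1048² + 0.1048² + 0.0655² + 0.08734² + 0.10917² + 0.12227² + 0.09607² + 0.11354² + 0.12227² + 0.07424² = 0.01098 + 0.01098 + 0.00429 + 0.00763 + 0.01192 + 0.01495 + 0.00923 + 0.01289 + 0.01495 + 0.00551 = 0.10334.
To 3 decimal places, D = 0.103.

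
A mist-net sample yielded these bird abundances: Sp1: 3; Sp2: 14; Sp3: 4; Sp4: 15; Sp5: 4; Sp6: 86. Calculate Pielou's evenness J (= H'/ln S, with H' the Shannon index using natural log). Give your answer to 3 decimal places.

0.595

Total N = 3+14+4+15+4+86 = 126, so the proportions are 0.02381, 0.11111, 0.03175, 0.11905, 0.03175, 0.68254 (working shown to 5 dp, full precision carried).
H' = −Σ pᵢ ln pᵢ = −((-0.08899) + (-0.24414) + (-0.10952) + (-0.25336) + (-0.10952) + (-0.26069)) = 1.06622.
With S = 6 species, ln S = 1.79176, so J = 1.06622/1.79176 = 0.59507, i.e. 0.595 to 3 decimal places.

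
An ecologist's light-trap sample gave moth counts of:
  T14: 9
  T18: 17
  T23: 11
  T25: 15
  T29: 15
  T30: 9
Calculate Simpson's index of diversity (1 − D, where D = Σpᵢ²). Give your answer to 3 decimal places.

Total N = 9+17+11+15+15+9 = 76, so the proportions are 0.11842, 0.22368, 0.14474, 0.19737, 0.19737, 0.11842 (working shown to 5 dp, full precision carried).
D = 0.11842² + 0.22368² + 0.14474² + 0.19737² + 0.19737² + 0.11842² = 0.01402 + 0.05003 + 0.02095 + 0.03895 + 0.03895 + 0.01402 = 0.17694.
So 1 − D = 0.82306, i.e. 0.823 to 3 decimal places.

0.823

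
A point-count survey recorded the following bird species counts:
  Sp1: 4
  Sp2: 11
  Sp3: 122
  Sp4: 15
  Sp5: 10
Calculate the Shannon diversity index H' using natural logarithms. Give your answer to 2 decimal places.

0.88

Total N = 4+11+122+15+10 = 162, so the proportions are 0.0247, 0.0679, 0.7531, 0.0926, 0.0617 (working shown to 4 dp, full precision carried).
Each pᵢ ln pᵢ term: 0.0247×(-3.7013)=-0.0914, 0.0679×(-2.6897)=-0.1826, 0.7531×(-0.2836)=-0.2136, 0.0926×(-2.3795)=-0.2203, 0.0617×(-2.7850)=-0.1719.
Sum = -0.8798, so H' = 0.88.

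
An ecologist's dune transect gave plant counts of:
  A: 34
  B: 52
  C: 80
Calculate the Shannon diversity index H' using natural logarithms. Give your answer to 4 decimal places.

1.0402

Total N = 34+52+80 = 166, so the proportions are 0.204819, 0.313253, 0.481928 (working shown to 6 dp, full precision carried).
Each pᵢ ln pᵢ term: 0.204819×(-1.585627)=-0.324767, 0.313253×(-1.160744)=-0.363607, 0.481928×(-0.729961)=-0.351789.
Sum = -1.040162, so H' = 1.0402.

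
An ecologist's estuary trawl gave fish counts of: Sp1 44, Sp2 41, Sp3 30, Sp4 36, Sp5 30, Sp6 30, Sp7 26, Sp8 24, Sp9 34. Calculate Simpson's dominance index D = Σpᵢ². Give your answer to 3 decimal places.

Total N = 44+41+30+36+30+30+26+24+34 = 295, so the proportions are 0.14915, 0.13898, 0.10169, 0.12203, 0.10169, 0.10169, 0.08814, 0.08136, 0.11525 (working shown to 5 dp, full precision carried).
D = 0.14915² + 0.13898² + 0.10169² + 0.12203² + 0.10169² + 0.10169² + 0.08814² + 0.08136² + 0.11525² = 0.02225 + 0.01932 + 0.01034 + 0.01489 + 0.01034 + 0.01034 + 0.00777 + 0.00662 + 0.01328 = 0.11515.
To 3 decimal places, D = 0.115.

0.115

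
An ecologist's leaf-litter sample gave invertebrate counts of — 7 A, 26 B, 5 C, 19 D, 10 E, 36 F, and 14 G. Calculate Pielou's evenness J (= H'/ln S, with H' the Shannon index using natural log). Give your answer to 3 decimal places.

0.904

Total N = 7+26+5+19+10+36+14 = 117, so the proportions are 0.05983, 0.22222, 0.04274, 0.16239, 0.08547, 0.30769, 0.11966 (working shown to 5 dp, full precision carried).
H' = −Σ pᵢ ln pᵢ = −((-0.16849) + (-0.33424) + (-0.13473) + (-0.29519) + (-0.21022) + (-0.36266) + (-0.25405)) = 1.75959.
With S = 7 species, ln S = 1.94591, so J = 1.75959/1.94591 = 0.90425, i.e. 0.904 to 3 decimal places.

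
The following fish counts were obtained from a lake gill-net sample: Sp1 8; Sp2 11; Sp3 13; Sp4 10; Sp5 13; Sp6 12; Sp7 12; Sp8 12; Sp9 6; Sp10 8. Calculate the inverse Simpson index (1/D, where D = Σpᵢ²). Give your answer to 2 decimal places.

9.55

Total N = 8+11+13+10+13+12+12+12+6+8 = 105, so the proportions are 0.07619, 0.104762, 0.12381, 0.095238, 0.12381, 0.114286, 0.114286, 0.114286, 0.057143, 0.07619 (working shown to 6 dp, full precision carried).
D = 0.07619² + 0.104762² + 0.12381² + 0.095238² + 0.12381² + 0.114286² + 0.114286² + 0.114286² + 0.057143² + 0.07619² = 0.005805 + 0.010975 + 0.015329 + 0.009070 + 0.015329 + 0.013061 + 0.013061 + 0.013061 + 0.003265 + 0.005805 = 0.104762.
So 1/D = 9.5455, i.e. 9.55 to 2 decimal places.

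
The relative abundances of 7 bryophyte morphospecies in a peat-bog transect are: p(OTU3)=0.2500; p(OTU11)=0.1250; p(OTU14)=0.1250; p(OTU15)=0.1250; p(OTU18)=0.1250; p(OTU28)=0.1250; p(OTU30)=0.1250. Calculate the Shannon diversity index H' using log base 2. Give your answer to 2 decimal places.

Each pᵢ log₂ pᵢ term (working shown to 4 dp, full precision carried): 0.25×(-2.0000)=-0.5000, 0.125×(-3.0000)=-0.3750, 0.125×(-3.0000)=-0.3750, 0.125×(-3.0000)=-0.3750, 0.125×(-3.0000)=-0.3750, 0.125×(-3.0000)=-0.3750, 0.125×(-3.0000)=-0.3750.
Sum = -2.7500, so H' = 2.75.

2.75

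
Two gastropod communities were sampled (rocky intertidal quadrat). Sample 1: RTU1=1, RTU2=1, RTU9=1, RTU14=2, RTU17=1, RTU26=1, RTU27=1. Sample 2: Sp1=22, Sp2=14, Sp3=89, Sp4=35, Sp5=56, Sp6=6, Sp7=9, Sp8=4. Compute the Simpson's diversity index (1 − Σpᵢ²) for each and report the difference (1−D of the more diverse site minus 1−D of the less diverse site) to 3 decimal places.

0.081

Sample 1: N=8, proportions 0.125, 0.125, 0.125, 0.25, 0.125, 0.125, 0.125, giving 1−D = 0.84375 (working shown to 5 dp, full precision carried).
Sample 2: N=235, proportions 0.09362, 0.05957, 0.37872, 0.14894, 0.2383, 0.02553, 0.0383, 0.01702, giving 1−D = 0.76288.
Difference = |0.84375 − 0.76288| = 0.08087, i.e. 0.081 to 3 decimal places.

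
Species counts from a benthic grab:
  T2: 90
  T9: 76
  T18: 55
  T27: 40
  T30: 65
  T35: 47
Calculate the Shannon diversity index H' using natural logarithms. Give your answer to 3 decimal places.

1.754

Total N = 90+76+55+40+65+47 = 373, so the proportions are 0.24129, 0.20375, 0.14745, 0.10724, 0.17426, 0.12601 (working shown to 5 dp, full precision carried).
Each pᵢ ln pᵢ term: 0.24129×(-1.42177)=-0.34305, 0.20375×(-1.59085)=-0.32414, 0.14745×(-1.91425)=-0.28226, 0.10724×(-2.23270)=-0.23943, 0.17426×(-1.74719)=-0.30447, 0.12601×(-2.07143)=-0.26101.
Sum = -1.75437, so H' = 1.754.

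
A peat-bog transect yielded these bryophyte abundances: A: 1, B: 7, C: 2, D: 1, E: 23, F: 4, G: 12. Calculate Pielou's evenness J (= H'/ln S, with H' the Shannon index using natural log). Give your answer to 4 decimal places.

Total N = 1+7+2+1+23+4+12 = 50, so the proportions are 0.02, 0.14, 0.04, 0.02, 0.46, 0.08, 0.24 (working shown to 6 dp, full precision carried).
H' = −Σ pᵢ ln pᵢ = −((-0.078240) + (-0.275256) + (-0.128755) + (-0.078240) + (-0.357203) + (-0.202058) + (-0.342508)) = 1.462261.
With S = 7 species, ln S = 1.945910, so J = 1.462261/1.945910 = 0.751454, i.e. 0.7515 to 4 decimal places.

0.7515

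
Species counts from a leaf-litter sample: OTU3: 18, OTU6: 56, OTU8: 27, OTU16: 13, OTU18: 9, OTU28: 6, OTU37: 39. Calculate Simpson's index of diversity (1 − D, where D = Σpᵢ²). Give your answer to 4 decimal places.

0.7876

Total N = 18+56+27+13+9+6+39 = 168, so the proportions are 0.107143, 0.333333, 0.160714, 0.077381, 0.053571, 0.035714, 0.232143 (working shown to 6 dp, full precision carried).
D = 0.107143² + 0.333333² + 0.160714² + 0.077381² + 0.053571² + 0.035714² + 0.232143² = 0.011480 + 0.111111 + 0.025829 + 0.005988 + 0.002870 + 0.001276 + 0.053890 = 0.212443.
So 1 − D = 0.787557, i.e. 0.7876 to 4 decimal places.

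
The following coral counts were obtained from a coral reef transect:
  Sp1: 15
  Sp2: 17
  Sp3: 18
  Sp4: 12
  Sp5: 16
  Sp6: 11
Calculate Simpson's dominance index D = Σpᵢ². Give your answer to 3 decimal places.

0.172

Total N = 15+17+18+12+16+11 = 89, so the proportions are 0.16854, 0.19101, 0.20225, 0.13483, 0.17978, 0.1236 (working shown to 5 dp, full precision carried).
D = 0.16854² + 0.19101² + 0.20225² + 0.13483² + 0.17978² + 0.1236² = 0.02841 + 0.03649 + 0.04090 + 0.01818 + 0.03232 + 0.01528 = 0.17157.
To 3 decimal places, D = 0.172.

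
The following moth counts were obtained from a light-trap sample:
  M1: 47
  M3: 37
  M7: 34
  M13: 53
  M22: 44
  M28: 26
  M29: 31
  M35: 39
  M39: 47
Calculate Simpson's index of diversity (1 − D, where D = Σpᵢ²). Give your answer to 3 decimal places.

Total N = 47+37+34+53+44+26+31+39+47 = 358, so the proportions are 0.13128, 0.10335, 0.09497, 0.14804, 0.12291, 0.07263, 0.08659, 0.10894, 0.13128 (working shown to 5 dp, full precision carried).
D = 0.13128² + 0.10335² + 0.09497² + 0.14804² + 0.12291² + 0.07263² + 0.08659² + 0.10894² + 0.13128² = 0.01724 + 0.01068 + 0.00902 + 0.02192 + 0.01511 + 0.00527 + 0.00750 + 0.01187 + 0.01724 = 0.11584.
So 1 − D = 0.88416, i.e. 0.884 to 3 decimal places.

0.884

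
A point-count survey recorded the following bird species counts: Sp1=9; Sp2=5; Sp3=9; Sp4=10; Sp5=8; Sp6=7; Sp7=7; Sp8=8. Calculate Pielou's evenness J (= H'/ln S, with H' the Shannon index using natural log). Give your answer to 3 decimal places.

Total N = 9+5+9+10+8+7+7+8 = 63, so the proportions are 0.14286, 0.07937, 0.14286, 0.15873, 0.12698, 0.11111, 0.11111, 0.12698 (working shown to 5 dp, full precision carried).
H' = −Σ pᵢ ln pᵢ = −((-0.27799) + (-0.20109) + (-0.27799) + (-0.29215) + (-0.26206) + (-0.24414) + (-0.24414) + (-0.26206)) = 2.06160.
With S = 8 species, ln S = 2.07944, so J = 2.06160/2.07944 = 0.99142, i.e. 0.991 to 3 decimal places.

0.991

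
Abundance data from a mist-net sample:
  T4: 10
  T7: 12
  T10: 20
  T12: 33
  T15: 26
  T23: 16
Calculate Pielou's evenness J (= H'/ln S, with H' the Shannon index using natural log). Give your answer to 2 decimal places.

Total N = 10+12+20+33+26+16 = 117, so the proportions are 0.0855, 0.1026, 0.1709, 0.2821, 0.2222, 0.1368 (working shown to 4 dp, full precision carried).
H' = −Σ pᵢ ln pᵢ = −((-0.2102) + (-0.2336) + (-0.3020) + (-0.3570) + (-0.3342) + (-0.2721)) = 1.7090.
With S = 6 species, ln S = 1.7918, so J = 1.7090/1.7918 = 0.9538, i.e. 0.95 to 2 decimal places.

0.95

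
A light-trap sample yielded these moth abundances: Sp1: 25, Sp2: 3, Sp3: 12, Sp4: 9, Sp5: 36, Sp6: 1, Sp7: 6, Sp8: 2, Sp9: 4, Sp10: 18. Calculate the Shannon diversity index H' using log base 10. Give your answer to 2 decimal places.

Total N = 25+3+12+9+36+1+6+2+4+18 = 116, so the proportions are 0.2155, 0.0259, 0.1034, 0.0776, 0.3103, 0.0086, 0.0517, 0.0172, 0.0345, 0.1552 (working shown to 4 dp, full precision carried).
Each pᵢ log₁₀ pᵢ term: 0.2155×(-0.6665)=-0.1436, 0.0259×(-1.5873)=-0.0411, 0.1034×(-0.9853)=-0.1019, 0.0776×(-1.1102)=-0.0861, 0.3103×(-0.5082)=-0.1577, 0.0086×(-2.0645)=-0.0178, 0.0517×(-1.2863)=-0.0665, 0.0172×(-1.7634)=-0.0304, 0.0345×(-1.4624)=-0.0504, 0.1552×(-0.8092)=-0.1256.
Sum = -0.8212, so H' = 0.82.

0.82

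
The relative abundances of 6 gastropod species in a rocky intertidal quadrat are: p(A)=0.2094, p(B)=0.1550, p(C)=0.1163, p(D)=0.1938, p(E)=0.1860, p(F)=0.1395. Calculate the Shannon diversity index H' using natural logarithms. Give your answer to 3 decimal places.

Each pᵢ ln pᵢ term (working shown to 5 dp, full precision carried): 0.2094×(-1.56351)=-0.32740, 0.155×(-1.86433)=-0.28897, 0.1163×(-2.15158)=-0.25023, 0.1938×(-1.64093)=-0.31801, 0.186×(-1.68201)=-0.31285, 0.1395×(-1.96969)=-0.27477.
Sum = -1.77224, so H' = 1.772.

1.772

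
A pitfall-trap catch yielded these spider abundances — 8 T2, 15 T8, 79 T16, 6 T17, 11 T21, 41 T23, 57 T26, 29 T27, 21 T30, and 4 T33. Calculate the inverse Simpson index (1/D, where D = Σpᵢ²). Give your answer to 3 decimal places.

5.686

Total N = 8+15+79+6+11+41+57+29+21+4 = 271, so the proportions are 0.0295203, 0.0553506, 0.2915129, 0.0221402, 0.0405904, 0.1512915, 0.2103321, 0.1070111, 0.0774908, 0.0147601 (working shown to 7 dp, full precision carried).
D = 0.0295203² + 0.0553506² + 0.2915129² + 0.0221402² + 0.0405904² + 0.1512915² + 0.2103321² + 0.1070111² + 0.0774908² + 0.0147601² = 0.0008714 + 0.0030637 + 0.0849798 + 0.0004902 + 0.0016476 + 0.0228891 + 0.0442396 + 0.0114514 + 0.0060048 + 0.0002179 = 0.1758554.
So 1/D = 5.68649, i.e. 5.686 to 3 decimal places.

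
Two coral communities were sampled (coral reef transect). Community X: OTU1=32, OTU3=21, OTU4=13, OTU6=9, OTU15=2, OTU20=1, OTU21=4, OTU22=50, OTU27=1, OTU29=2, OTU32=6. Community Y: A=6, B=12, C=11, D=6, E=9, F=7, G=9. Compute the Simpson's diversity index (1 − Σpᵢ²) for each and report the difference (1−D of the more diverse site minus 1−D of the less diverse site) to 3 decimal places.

Community X: N=141, proportions 0.22695, 0.14894, 0.0922, 0.06383, 0.01418, 0.00709, 0.02837, 0.35461, 0.00709, 0.01418, 0.04255, giving 1−D = 0.78487 (working shown to 5 dp, full precision carried).
Community Y: N=60, proportions 0.1, 0.2, 0.18333, 0.1, 0.15, 0.11667, 0.15, giving 1−D = 0.84778.
Difference = |0.78487 − 0.84778| = 0.06291, i.e. 0.063 to 3 decimal places.

0.063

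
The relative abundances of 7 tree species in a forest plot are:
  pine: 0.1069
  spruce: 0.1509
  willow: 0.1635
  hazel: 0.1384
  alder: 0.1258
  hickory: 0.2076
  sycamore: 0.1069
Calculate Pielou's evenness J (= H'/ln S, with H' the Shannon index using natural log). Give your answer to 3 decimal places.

H' = −Σ pᵢ ln pᵢ = −((-0.23901) + (-0.28537) + (-0.29609) + (-0.27370) + (-0.26079) + (-0.32638) + (-0.23901)) = 1.92036 (working shown to 5 dp, full precision carried).
With S = 7 species, ln S = 1.94591, so J = 1.92036/1.94591 = 0.98687, i.e. 0.987 to 3 decimal places.

0.987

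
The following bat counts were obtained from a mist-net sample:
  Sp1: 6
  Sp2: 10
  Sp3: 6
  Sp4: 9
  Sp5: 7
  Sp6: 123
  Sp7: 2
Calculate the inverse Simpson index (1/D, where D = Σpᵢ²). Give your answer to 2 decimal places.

1.72

Total N = 6+10+6+9+7+123+2 = 163, so the proportions are 0.03681, 0.06135, 0.03681, 0.05521, 0.04294, 0.7546, 0.01227 (working shown to 5 dp, full precision carried).
D = 0.03681² + 0.06135² + 0.03681² + 0.05521² + 0.04294² + 0.7546² + 0.01227² = 0.00135 + 0.00376 + 0.00135 + 0.00305 + 0.00184 + 0.56942 + 0.00015 = 0.58094.
So 1/D = 1.7213, i.e. 1.72 to 2 decimal places.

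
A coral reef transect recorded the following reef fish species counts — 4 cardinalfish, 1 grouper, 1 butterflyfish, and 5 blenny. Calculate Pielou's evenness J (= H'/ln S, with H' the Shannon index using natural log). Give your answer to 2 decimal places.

0.84

Total N = 4+1+1+5 = 11, so the proportions are 0.3636, 0.0909, 0.0909, 0.4545 (working shown to 4 dp, full precision carried).
H' = −Σ pᵢ ln pᵢ = −((-0.3679) + (-0.2180) + (-0.2180) + (-0.3584)) = 1.1622.
With S = 4 species, ln S = 1.3863, so J = 1.1622/1.3863 = 0.8384, i.e. 0.84 to 2 decimal places.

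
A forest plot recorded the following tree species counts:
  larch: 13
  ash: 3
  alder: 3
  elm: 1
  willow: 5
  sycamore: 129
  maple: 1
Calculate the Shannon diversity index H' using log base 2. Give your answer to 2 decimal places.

Total N = 13+3+3+1+5+129+1 = 155, so the proportions are 0.0839, 0.0194, 0.0194, 0.0065, 0.0323, 0.8323, 0.0065 (working shown to 4 dp, full precision carried).
Each pᵢ log₂ pᵢ term: 0.0839×(-3.5757)=-0.2999, 0.0194×(-5.6912)=-0.1102, 0.0194×(-5.6912)=-0.1102, 0.0065×(-7.2761)=-0.0469, 0.0323×(-4.9542)=-0.1598, 0.8323×(-0.2649)=-0.2205, 0.0065×(-7.2761)=-0.0469.
Sum = -0.9944, so H' = 0.99.

0.99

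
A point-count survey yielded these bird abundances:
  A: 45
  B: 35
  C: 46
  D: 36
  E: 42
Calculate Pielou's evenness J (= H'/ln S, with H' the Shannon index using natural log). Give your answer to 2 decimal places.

Total N = 45+35+46+36+42 = 204, so the proportions are 0.2206, 0.1716, 0.2255, 0.1765, 0.2059 (working shown to 4 dp, full precision carried).
H' = −Σ pᵢ ln pᵢ = −((-0.3334) + (-0.3024) + (-0.3359) + (-0.3061) + (-0.3254)) = 1.6032.
With S = 5 species, ln S = 1.6094, so J = 1.6032/1.6094 = 0.9961, i.e. 1.00 to 2 decimal places.

1.00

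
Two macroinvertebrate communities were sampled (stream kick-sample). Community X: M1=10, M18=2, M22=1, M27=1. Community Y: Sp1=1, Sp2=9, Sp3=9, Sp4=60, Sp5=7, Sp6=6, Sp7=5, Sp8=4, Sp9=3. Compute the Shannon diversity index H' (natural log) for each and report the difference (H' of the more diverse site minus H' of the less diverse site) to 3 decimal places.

Community X: N=14, proportions 0.71429, 0.14286, 0.07143, 0.07143, giving H' = 0.89533 (working shown to 5 dp, full precision carried).
Community Y: N=104, proportions 0.00962, 0.08654, 0.08654, 0.57692, 0.06731, 0.05769, 0.04808, 0.03846, 0.02885, giving H' = 1.50525.
Difference = |0.89533 − 1.50525| = 0.60992, i.e. 0.610 to 3 decimal places.

0.610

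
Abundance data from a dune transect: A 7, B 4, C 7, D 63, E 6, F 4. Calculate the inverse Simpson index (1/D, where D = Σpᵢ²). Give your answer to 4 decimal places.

2.0027

Total N = 7+4+7+63+6+4 = 91, so the proportions are 0.0769231, 0.043956, 0.0769231, 0.6923077, 0.0659341, 0.043956 (working shown to 7 dp, full precision carried).
D = 0.0769231² + 0.043956² + 0.0769231² + 0.6923077² + 0.0659341² + 0.043956² = 0.0059172 + 0.0019321 + 0.0059172 + 0.4792899 + 0.0043473 + 0.0019321 = 0.4993358.
So 1/D = 2.002660, i.e. 2.0027 to 4 decimal places.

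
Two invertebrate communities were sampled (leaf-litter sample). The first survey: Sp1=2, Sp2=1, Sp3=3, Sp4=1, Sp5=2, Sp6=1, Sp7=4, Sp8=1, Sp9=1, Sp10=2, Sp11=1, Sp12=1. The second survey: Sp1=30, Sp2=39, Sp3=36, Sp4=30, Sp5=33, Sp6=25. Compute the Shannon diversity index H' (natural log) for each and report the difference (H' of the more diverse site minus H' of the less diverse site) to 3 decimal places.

0.564

The first survey: N=20, proportions 0.1, 0.05, 0.15, 0.05, 0.1, 0.05, 0.2, 0.05, 0.05, 0.1, 0.05, 0.05, giving H' = 2.34574 (working shown to 5 dp, full precision carried).
The second survey: N=193, proportions 0.15544, 0.20207, 0.18653, 0.15544, 0.17098, 0.12953, giving H' = 1.78179.
Difference = |2.34574 − 1.78179| = 0.56395, i.e. 0.564 to 3 decimal places.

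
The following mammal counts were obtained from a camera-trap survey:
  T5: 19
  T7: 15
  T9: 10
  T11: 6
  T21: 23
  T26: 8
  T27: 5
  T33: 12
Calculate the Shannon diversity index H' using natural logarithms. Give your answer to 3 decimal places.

1.963

Total N = 19+15+10+6+23+8+5+12 = 98, so the proportions are 0.19388, 0.15306, 0.10204, 0.06122, 0.23469, 0.08163, 0.05102, 0.12245 (working shown to 5 dp, full precision carried).
Each pᵢ ln pᵢ term: 0.19388×(-1.64053)=-0.31806, 0.15306×(-1.87692)=-0.28728, 0.10204×(-2.28238)=-0.23290, 0.06122×(-2.79321)=-0.17101, 0.23469×(-1.44947)=-0.34018, 0.08163×(-2.50553)=-0.20453, 0.05102×(-2.97553)=-0.15181, 0.12245×(-2.10006)=-0.25715.
Sum = -1.96293, so H' = 1.963.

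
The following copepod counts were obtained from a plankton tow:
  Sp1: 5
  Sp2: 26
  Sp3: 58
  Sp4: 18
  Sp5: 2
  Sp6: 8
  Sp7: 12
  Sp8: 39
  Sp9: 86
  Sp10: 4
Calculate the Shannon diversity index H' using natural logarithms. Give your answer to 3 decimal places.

Total N = 5+26+58+18+2+8+12+39+86+4 = 258, so the proportions are 0.01938, 0.10078, 0.22481, 0.06977, 0.00775, 0.03101, 0.04651, 0.15116, 0.33333, 0.0155 (working shown to 5 dp, full precision carried).
Each pᵢ ln pᵢ term: 0.01938×(-3.94352)=-0.07642, 0.10078×(-2.29486)=-0.23127, 0.22481×(-1.49252)=-0.33553, 0.06977×(-2.66259)=-0.18576, 0.00775×(-4.85981)=-0.03767, 0.03101×(-3.47352)=-0.10771, 0.04651×(-3.06805)=-0.14270, 0.15116×(-1.88940)=-0.28561, 0.33333×(-1.09861)=-0.36620, 0.0155×(-4.16667)=-0.06460.
Sum = -1.83347, so H' = 1.833.

1.833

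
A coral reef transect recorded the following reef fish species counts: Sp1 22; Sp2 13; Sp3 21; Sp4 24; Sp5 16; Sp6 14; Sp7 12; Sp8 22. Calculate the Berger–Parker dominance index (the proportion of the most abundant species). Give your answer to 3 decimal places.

0.167

Total N = 22+13+21+24+16+14+12+22 = 144, so the proportions are 0.15278, 0.09028, 0.14583, 0.16667, 0.11111, 0.09722, 0.08333, 0.15278 (working shown to 5 dp, full precision carried).
The largest proportion is 0.16667, i.e. d = 0.167 to 3 decimal places.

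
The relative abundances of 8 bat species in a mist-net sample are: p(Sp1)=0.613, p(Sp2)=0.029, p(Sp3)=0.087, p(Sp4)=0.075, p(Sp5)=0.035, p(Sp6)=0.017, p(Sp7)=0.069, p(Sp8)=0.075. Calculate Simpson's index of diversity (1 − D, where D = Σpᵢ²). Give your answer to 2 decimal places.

D = 0.613² + 0.029² + 0.087² + 0.075² + 0.035² + 0.017² + 0.069² + 0.075² = 0.3758 + 0.0008 + 0.0076 + 0.0056 + 0.0012 + 0.0003 + 0.0048 + 0.0056 = 0.4017 (working shown to 4 dp, full precision carried).
So 1 − D = 0.5983, i.e. 0.60 to 2 decimal places.

0.60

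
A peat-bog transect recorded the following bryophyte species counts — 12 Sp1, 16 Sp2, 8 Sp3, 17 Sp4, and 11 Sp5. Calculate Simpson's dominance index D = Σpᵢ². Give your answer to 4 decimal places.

0.2134

Total N = 12+16+8+17+11 = 64, so the proportions are 0.1875, 0.25, 0.125, 0.265625, 0.171875 (working shown to 6 dp, full precision carried).
D = 0.1875² + 0.25² + 0.125² + 0.265625² + 0.171875² = 0.035156 + 0.062500 + 0.015625 + 0.070557 + 0.029541 = 0.213379.
To 4 decimal places, D = 0.2134.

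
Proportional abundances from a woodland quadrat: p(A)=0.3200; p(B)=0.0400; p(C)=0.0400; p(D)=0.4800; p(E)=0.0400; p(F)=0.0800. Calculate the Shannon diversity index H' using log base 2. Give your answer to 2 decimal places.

1.88

Each pᵢ log₂ pᵢ term (working shown to 4 dp, full precision carried): 0.32×(-1.6439)=-0.5260, 0.04×(-4.6439)=-0.1858, 0.04×(-4.6439)=-0.1858, 0.48×(-1.0589)=-0.5083, 0.04×(-4.6439)=-0.1858, 0.08×(-3.6439)=-0.2915.
Sum = -1.8831, so H' = 1.88.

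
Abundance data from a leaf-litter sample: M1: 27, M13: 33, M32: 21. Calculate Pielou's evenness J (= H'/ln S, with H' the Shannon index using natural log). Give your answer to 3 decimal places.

Total N = 27+33+21 = 81, so the proportions are 0.33333, 0.40741, 0.25926 (working shown to 5 dp, full precision carried).
H' = −Σ pᵢ ln pᵢ = −((-0.36620) + (-0.36583) + (-0.34998)) = 1.08201.
With S = 3 species, ln S = 1.09861, so J = 1.08201/1.09861 = 0.98489, i.e. 0.985 to 3 decimal places.

0.985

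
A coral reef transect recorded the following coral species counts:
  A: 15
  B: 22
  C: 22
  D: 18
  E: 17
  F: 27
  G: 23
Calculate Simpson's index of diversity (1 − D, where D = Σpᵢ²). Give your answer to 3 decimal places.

0.852

Total N = 15+22+22+18+17+27+23 = 144, so the proportions are 0.10417, 0.15278, 0.15278, 0.125, 0.11806, 0.1875, 0.15972 (working shown to 5 dp, full precision carried).
D = 0.10417² + 0.15278² + 0.15278² + 0.125² + 0.11806² + 0.1875² + 0.15972² = 0.01085 + 0.02334 + 0.02334 + 0.01562 + 0.01394 + 0.03516 + 0.02551 = 0.14776.
So 1 − D = 0.85224, i.e. 0.852 to 3 decimal places.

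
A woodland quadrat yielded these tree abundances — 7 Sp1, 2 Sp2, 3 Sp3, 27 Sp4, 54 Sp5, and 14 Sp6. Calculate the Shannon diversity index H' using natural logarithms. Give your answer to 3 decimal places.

1.312

Total N = 7+2+3+27+54+14 = 107, so the proportions are 0.06542, 0.01869, 0.02804, 0.25234, 0.50467, 0.13084 (working shown to 5 dp, full precision carried).
Each pᵢ ln pᵢ term: 0.06542×(-2.72692)=-0.17840, 0.01869×(-3.97968)=-0.07439, 0.02804×(-3.57422)=-0.10021, 0.25234×(-1.37699)=-0.34747, 0.50467×(-0.68384)=-0.34512, 0.13084×(-2.03377)=-0.26610.
Sum = -1.31168, so H' = 1.312.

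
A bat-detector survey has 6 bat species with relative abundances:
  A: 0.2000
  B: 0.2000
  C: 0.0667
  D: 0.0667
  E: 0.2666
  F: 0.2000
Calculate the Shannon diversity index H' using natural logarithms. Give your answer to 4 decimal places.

1.6793

Each pᵢ ln pᵢ term (working shown to 6 dp, full precision carried): 0.2×(-1.609438)=-0.321888, 0.2×(-1.609438)=-0.321888, 0.0667×(-2.707550)=-0.180594, 0.0667×(-2.707550)=-0.180594, 0.2666×(-1.322006)=-0.352447, 0.2×(-1.609438)=-0.321888.
Sum = -1.679297, so H' = 1.6793.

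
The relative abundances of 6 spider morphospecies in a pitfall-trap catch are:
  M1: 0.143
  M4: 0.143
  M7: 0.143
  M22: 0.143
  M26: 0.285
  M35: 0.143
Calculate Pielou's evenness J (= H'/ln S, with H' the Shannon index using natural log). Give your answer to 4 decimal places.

H' = −Σ pᵢ ln pᵢ = −((-0.278122) + (-0.278122) + (-0.278122) + (-0.278122) + (-0.357751) + (-0.278122)) = 1.748362 (working shown to 6 dp, full precision carried).
With S = 6 species, ln S = 1.791759, so J = 1.748362/1.791759 = 0.975779, i.e. 0.9758 to 4 decimal places.

0.9758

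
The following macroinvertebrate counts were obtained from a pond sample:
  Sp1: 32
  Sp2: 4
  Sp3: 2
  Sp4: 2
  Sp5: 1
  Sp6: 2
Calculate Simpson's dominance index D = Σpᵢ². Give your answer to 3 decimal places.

Total N = 32+4+2+2+1+2 = 43, so the proportions are 0.744186, 0.093023, 0.046512, 0.046512, 0.023256, 0.046512 (working shown to 6 dp, full precision carried).
D = 0.744186² + 0.093023² + 0.046512² + 0.046512² + 0.023256² + 0.046512² = 0.553813 + 0.008653 + 0.002163 + 0.002163 + 0.000541 + 0.002163 = 0.569497.
To 3 decimal places, D = 0.569.

0.569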